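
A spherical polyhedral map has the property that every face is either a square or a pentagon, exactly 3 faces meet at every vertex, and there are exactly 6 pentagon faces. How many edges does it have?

21

Let x be the number of squares; then F = 6 + x.
Edge–face incidences: 2E = 5·6 + 4·x = 30 + 4x.
Every vertex has degree 3, so 3V = 2E.
Euler: V − E + F = 2 ⇒ (2E)/3 − E + (6 + x) = 2.
Multiply by 6: 2·(2E) − 3·(2E) + 6·(6 + x) = 12, i.e. 36 + 6x − (30 + 4x) = 12.
Collecting terms: 2x + 6 = 12, so 2x = 6, so x = 3.
Then 2E = 30 + 4·3 = 42, so E = 21, V = 2E/3 = 14, F = 6 + 3 = 9.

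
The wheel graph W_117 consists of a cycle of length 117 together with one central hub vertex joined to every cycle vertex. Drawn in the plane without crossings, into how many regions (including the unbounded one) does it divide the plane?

W_117 has V = 117 + 1 = 118 vertices and E = 2·117 = 234 edges.
By Euler's formula F = 2 − V + E = 2 − 118 + 234 = 118.

118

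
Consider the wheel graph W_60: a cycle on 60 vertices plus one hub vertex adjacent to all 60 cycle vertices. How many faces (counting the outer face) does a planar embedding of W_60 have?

61

W_60 has V = 60 + 1 = 61 vertices and E = 2·60 = 120 edges.
By Euler's formula F = 2 − V + E = 2 − 61 + 120 = 61.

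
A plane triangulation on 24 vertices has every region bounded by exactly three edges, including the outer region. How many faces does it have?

In a plane triangulation 3F = 2E and V − E + F = 2, so F = 2V − 4 = 2·24 − 4 = 44.

44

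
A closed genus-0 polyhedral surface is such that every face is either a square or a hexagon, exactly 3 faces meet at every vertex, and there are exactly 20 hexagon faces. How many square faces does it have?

Let x be the number of squares; then F = 20 + x.
Edge–face incidences: 2E = 6·20 + 4·x = 120 + 4x.
Every vertex has degree 3, so 3V = 2E.
Euler: V − E + F = 2 ⇒ (2E)/3 − E + (20 + x) = 2.
Multiply by 6: 2·(2E) − 3·(2E) + 6·(20 + x) = 12, i.e. 120 + 6x − (120 + 4x) = 12.
Collecting terms: 2x = 12, so x = 6.
Then 2E = 120 + 4·6 = 144, so E = 72, V = 2E/3 = 48, F = 20 + 6 = 26.

6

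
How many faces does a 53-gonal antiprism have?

108

An antiprism on an n-gon has two n-gon caps and 2n triangles: V = 2·53 = 106, E = 4·53 = 212, F = 2·53 + 2 = 108.
Check: V − E + F = 106 − 212 + 108 = 2.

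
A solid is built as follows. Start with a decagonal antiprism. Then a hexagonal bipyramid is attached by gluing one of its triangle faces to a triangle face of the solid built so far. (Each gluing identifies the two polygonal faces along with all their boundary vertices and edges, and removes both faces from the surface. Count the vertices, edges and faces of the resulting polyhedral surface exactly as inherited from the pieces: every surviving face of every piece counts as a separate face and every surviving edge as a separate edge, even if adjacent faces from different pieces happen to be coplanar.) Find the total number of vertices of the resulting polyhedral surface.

A decagonal antiprism: V=20, E=40, F=22.
Attach a hexagonal bipyramid (V=8, E=18, F=12) along a 3-gon: merge 3 vertices and 3 edges, delete both glued faces → V=25, E=55, F=32.
Check: V − E + F = 25 − 55 + 32 = 2.

25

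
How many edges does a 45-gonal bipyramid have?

135

A bipyramid over an n-gon has 2n triangular faces and n + 2 vertices: V = 45 + 2 = 47, E = 3·45 = 135, F = 2·45 = 90.
Check: V − E + F = 47 − 135 + 90 = 2.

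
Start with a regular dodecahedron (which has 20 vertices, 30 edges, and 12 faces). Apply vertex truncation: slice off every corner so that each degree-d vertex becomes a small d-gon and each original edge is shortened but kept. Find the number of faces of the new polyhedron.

32

Truncation replaces each original edge-end by a new vertex, so V′ = 2E = 60.
Each original edge survives, and each old vertex of degree d contributes d new edges; summing degrees gives Σd = 2E, so E′ = E + 2E = 3E = 90.
Each original face survives and each original vertex becomes one new face: F′ = F + V = 32.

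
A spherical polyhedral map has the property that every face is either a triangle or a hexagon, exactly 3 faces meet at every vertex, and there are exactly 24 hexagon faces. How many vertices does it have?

Let x be the number of triangles; then F = 24 + x.
Edge–face incidences: 2E = 6·24 + 3·x = 144 + 3x.
Every vertex has degree 3, so 3V = 2E.
Euler: V − E + F = 2 ⇒ (2E)/3 − E + (24 + x) = 2.
Multiply by 6: 2·(2E) − 3·(2E) + 6·(24 + x) = 12, i.e. 144 + 6x − (144 + 3x) = 12.
Collecting terms: 3x = 12, so x = 4.
Then 2E = 144 + 3·4 = 156, so E = 78, V = 2E/3 = 52, F = 24 + 4 = 28.

52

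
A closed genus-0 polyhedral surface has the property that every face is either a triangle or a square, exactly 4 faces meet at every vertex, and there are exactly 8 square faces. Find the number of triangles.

Let x be the number of triangles; then F = 8 + x.
Edge–face incidences: 2E = 4·8 + 3·x = 32 + 3x.
Every vertex has degree 4, so 4V = 2E.
Euler: V − E + F = 2 ⇒ (2E)/4 − E + (8 + x) = 2.
Multiply by 8: 2·(2E) − 4·(2E) + 8·(8 + x) = 16, i.e. 64 + 8x − 2·(32 + 3x) = 16.
Collecting terms: 2x = 16, so x = 8.
Then 2E = 32 + 3·8 = 56, so E = 28, V = 2E/4 = 14, F = 8 + 8 = 16.

8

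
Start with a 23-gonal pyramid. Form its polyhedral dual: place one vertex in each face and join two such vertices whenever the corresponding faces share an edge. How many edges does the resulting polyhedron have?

The base solid has V = 24, E = 46, F = 24.
The dual swaps V and F and preserves E: V′ = F = 24, E′ = E = 46, F′ = V = 24.

46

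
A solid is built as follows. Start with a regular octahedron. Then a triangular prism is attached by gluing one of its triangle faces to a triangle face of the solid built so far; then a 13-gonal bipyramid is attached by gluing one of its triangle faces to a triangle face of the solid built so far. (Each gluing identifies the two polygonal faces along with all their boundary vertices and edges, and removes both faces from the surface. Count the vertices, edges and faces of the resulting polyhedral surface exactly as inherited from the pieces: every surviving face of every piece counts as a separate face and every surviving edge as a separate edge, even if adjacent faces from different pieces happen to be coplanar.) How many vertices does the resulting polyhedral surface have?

21

A regular octahedron: V=6, E=12, F=8.
Attach a triangular prism (V=6, E=9, F=5) along a 3-gon: merge 3 vertices and 3 edges, delete both glued faces → V=9, E=18, F=11.
Attach a 13-gonal bipyramid (V=15, E=39, F=26) along a 3-gon: merge 3 vertices and 3 edges, delete both glued faces → V=21, E=54, F=35.
Check: V − E + F = 21 − 54 + 35 = 2.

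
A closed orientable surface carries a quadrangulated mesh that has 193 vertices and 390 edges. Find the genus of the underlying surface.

2

Every face is a square and each edge borders two faces, so 4F = 2·390, giving F = 195.
χ = V − E + F = 193 − 390 + 195 = -2.
For a closed orientable surface χ = 2 − 2g, so g = (2 − (-2))/2 = 2.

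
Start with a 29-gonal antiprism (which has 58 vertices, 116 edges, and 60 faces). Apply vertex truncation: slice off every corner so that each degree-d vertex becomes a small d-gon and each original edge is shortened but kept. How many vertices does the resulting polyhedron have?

232

Truncation replaces each original edge-end by a new vertex, so V′ = 2E = 232.
Each original edge survives, and each old vertex of degree d contributes d new edges; summing degrees gives Σd = 2E, so E′ = E + 2E = 3E = 348.
Each original face survives and each original vertex becomes one new face: F′ = F + V = 118.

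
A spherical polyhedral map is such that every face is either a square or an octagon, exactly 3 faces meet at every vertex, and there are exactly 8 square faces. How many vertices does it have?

Let x be the number of octagons; then F = 8 + x.
Edge–face incidences: 2E = 4·8 + 8·x = 32 + 8x.
Every vertex has degree 3, so 3V = 2E.
Euler: V − E + F = 2 ⇒ (2E)/3 − E + (8 + x) = 2.
Multiply by 6: 2·(2E) − 3·(2E) + 6·(8 + x) = 12, i.e. 48 + 6x − (32 + 8x) = 12.
Collecting terms: −2x + 16 = 12, so −2x = −4, so x = 2.
Then 2E = 32 + 8·2 = 48, so E = 24, V = 2E/3 = 16, F = 8 + 2 = 10.

16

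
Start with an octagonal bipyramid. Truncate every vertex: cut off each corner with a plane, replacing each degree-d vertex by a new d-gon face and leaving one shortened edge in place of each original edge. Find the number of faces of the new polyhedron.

The base solid has V = 10, E = 24, F = 16.
Truncation replaces each original edge-end by a new vertex, so V′ = 2E = 48.
Each original edge survives, and each old vertex of degree d contributes d new edges; summing degrees gives Σd = 2E, so E′ = E + 2E = 3E = 72.
Each original face survives and each original vertex becomes one new face: F′ = F + V = 26.

26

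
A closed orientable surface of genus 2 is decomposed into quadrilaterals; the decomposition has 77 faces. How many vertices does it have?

75

χ = 2 − 2·2 = -2, and every face is a square so 4F = 2E.
E = 4·77/2 = 154. Then V = -2 + E − F = -2 + 154 − 77 = 75.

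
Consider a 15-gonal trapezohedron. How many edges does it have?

The n-trapezohedron (dual of the n-antiprism) has V = 2·15 + 2 = 32, E = 4·15 = 60, F = 2·15 = 30.

60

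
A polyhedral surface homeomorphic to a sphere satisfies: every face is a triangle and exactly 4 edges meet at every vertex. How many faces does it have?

8

Each face has 3 edges and each edge borders two faces, so 2E = 3F.
Each vertex has degree 4, so 4V = 2E and hence V = 3F/4.
Euler: V − E + F = 2 ⇒ (3F/4) − (3F/2) + F = 2.
Multiply by 8: (6 − 12 + 8)F = 16, i.e. 2F = 16.
So F = 8, E = 3·8/2 = 12, V = 3·8/4 = 6.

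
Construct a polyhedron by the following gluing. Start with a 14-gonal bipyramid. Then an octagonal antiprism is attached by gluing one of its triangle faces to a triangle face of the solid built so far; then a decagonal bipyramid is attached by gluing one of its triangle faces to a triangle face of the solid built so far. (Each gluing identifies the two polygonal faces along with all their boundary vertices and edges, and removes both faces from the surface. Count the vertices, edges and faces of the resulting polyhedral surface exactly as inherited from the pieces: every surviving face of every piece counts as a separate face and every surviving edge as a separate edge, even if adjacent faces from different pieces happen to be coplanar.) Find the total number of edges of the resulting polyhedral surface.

98

A 14-gonal bipyramid: V=16, E=42, F=28.
Attach an octagonal antiprism (V=16, E=32, F=18) along a 3-gon: merge 3 vertices and 3 edges, delete both glued faces → V=29, E=71, F=44.
Attach a decagonal bipyramid (V=12, E=30, F=20) along a 3-gon: merge 3 vertices and 3 edges, delete both glued faces → V=38, E=98, F=62.
Check: V − E + F = 38 − 98 + 62 = 2.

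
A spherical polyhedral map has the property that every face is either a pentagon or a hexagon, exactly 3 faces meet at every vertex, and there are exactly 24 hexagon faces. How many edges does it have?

Let x be the number of pentagons; then F = 24 + x.
Edge–face incidences: 2E = 6·24 + 5·x = 144 + 5x.
Every vertex has degree 3, so 3V = 2E.
Euler: V − E + F = 2 ⇒ (2E)/3 − E + (24 + x) = 2.
Multiply by 6: 2·(2E) − 3·(2E) + 6·(24 + x) = 12, i.e. 144 + 6x − (144 + 5x) = 12.
Collecting terms: x = 12.
Then 2E = 144 + 5·12 = 204, so E = 102, V = 2E/3 = 68, F = 24 + 12 = 36.

102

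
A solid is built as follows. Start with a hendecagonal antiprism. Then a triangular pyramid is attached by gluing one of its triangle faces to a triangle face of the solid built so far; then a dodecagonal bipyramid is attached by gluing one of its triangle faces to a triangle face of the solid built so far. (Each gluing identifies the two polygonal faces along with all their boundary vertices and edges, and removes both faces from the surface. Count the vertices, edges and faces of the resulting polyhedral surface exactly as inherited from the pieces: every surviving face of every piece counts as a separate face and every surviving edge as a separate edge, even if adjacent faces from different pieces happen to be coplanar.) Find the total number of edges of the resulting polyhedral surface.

80

A hendecagonal antiprism: V=22, E=44, F=24.
Attach a triangular pyramid (V=4, E=6, F=4) along a 3-gon: merge 3 vertices and 3 edges, delete both glued faces → V=23, E=47, F=26.
Attach a dodecagonal bipyramid (V=14, E=36, F=24) along a 3-gon: merge 3 vertices and 3 edges, delete both glued faces → V=34, E=80, F=48.
Check: V − E + F = 34 − 80 + 48 = 2.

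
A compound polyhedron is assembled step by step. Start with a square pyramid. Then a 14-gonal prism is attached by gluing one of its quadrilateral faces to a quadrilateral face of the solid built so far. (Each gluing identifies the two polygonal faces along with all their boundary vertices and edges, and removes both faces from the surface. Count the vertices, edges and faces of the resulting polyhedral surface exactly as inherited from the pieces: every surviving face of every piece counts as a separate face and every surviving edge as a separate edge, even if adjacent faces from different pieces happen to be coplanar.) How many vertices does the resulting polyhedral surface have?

A square pyramid: V=5, E=8, F=5.
Attach a 14-gonal prism (V=28, E=42, F=16) along a 4-gon: merge 4 vertices and 4 edges, delete both glued faces → V=29, E=46, F=19.
Check: V − E + F = 29 − 46 + 19 = 2.

29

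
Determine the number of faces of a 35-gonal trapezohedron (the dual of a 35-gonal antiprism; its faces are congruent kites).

70

The n-trapezohedron (dual of the n-antiprism) has V = 2·35 + 2 = 72, E = 4·35 = 140, F = 2·35 = 70.
Check: V − E + F = 72 − 140 + 70 = 2.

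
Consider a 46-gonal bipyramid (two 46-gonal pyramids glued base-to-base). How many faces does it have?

A bipyramid over an n-gon has 2n triangular faces and n + 2 vertices: V = 46 + 2 = 48, E = 3·46 = 138, F = 2·46 = 92.
Check: V − E + F = 48 − 138 + 92 = 2.

92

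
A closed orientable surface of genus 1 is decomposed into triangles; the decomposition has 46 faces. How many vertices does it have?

χ = 2 − 2·1 = 0, and every face is a triangle so 3F = 2E.
E = 3·46/2 = 69. Then V = 0 + E − F = 0 + 69 − 46 = 23.

23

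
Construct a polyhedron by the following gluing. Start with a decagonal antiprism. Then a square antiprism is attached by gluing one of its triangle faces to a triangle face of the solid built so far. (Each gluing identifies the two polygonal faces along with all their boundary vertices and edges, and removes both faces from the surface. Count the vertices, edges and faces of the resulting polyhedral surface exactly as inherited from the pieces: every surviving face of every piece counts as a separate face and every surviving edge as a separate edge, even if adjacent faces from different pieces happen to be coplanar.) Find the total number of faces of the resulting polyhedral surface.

30

A decagonal antiprism: V=20, E=40, F=22.
Attach a square antiprism (V=8, E=16, F=10) along a 3-gon: merge 3 vertices and 3 edges, delete both glued faces → V=25, E=53, F=30.
Check: V − E + F = 25 − 53 + 30 = 2.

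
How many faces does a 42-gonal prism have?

A prism on an n-gon has two n-gon bases and n rectangular sides: V = 2·42 = 84, E = 3·42 = 126, F = 42 + 2 = 44.

44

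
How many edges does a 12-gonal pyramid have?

24

A pyramid on an n-gon base has one n-gon and n triangles: V = 12 + 1 = 13, E = 2·12 = 24, F = 12 + 1 = 13.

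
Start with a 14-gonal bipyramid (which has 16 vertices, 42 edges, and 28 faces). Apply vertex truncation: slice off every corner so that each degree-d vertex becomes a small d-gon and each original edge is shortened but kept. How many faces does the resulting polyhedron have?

44

Truncation replaces each original edge-end by a new vertex, so V′ = 2E = 84.
Each original edge survives, and each old vertex of degree d contributes d new edges; summing degrees gives Σd = 2E, so E′ = E + 2E = 3E = 126.
Each original face survives and each original vertex becomes one new face: F′ = F + V = 44.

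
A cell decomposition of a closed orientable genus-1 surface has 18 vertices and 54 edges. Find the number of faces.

36

For a closed orientable surface of genus 1, χ = 2 − 2·1 = 0.
F = 0 − V + E = 0 − 18 + 54 = 36.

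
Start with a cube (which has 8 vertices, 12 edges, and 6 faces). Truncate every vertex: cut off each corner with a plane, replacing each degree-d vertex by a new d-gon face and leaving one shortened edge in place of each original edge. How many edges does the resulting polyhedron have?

36

Truncation replaces each original edge-end by a new vertex, so V′ = 2E = 24.
Each original edge survives, and each old vertex of degree d contributes d new edges; summing degrees gives Σd = 2E, so E′ = E + 2E = 3E = 36.
Each original face survives and each original vertex becomes one new face: F′ = F + V = 14.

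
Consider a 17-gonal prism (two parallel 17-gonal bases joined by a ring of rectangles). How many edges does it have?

51

A prism on an n-gon has two n-gon bases and n rectangular sides: V = 2·17 = 34, E = 3·17 = 51, F = 17 + 2 = 19.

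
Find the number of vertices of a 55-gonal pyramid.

56

A pyramid on an n-gon base has one n-gon and n triangles: V = 55 + 1 = 56, E = 2·55 = 110, F = 55 + 1 = 56.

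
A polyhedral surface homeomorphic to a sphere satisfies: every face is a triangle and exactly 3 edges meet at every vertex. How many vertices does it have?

Each face has 3 edges and each edge borders two faces, so 2E = 3F.
Each vertex has degree 3, so 3V = 2E and hence V = 3F/3.
Euler: V − E + F = 2 ⇒ (3F/3) − (3F/2) + F = 2.
Multiply by 6: (6 − 9 + 6)F = 12, i.e. 3F = 12.
So F = 4, E = 3·4/2 = 6, V = 3·4/3 = 4.

4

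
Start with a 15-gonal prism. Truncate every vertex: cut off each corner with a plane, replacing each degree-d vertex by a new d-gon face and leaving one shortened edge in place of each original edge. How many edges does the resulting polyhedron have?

135

The base solid has V = 30, E = 45, F = 17.
Truncation replaces each original edge-end by a new vertex, so V′ = 2E = 90.
Each original edge survives, and each old vertex of degree d contributes d new edges; summing degrees gives Σd = 2E, so E′ = E + 2E = 3E = 135.
Each original face survives and each original vertex becomes one new face: F′ = F + V = 47.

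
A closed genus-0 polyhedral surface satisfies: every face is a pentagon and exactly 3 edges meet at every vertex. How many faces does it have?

Each face has 5 edges and each edge borders two faces, so 2E = 5F.
Each vertex has degree 3, so 3V = 2E and hence V = 5F/3.
Euler: V − E + F = 2 ⇒ (5F/3) − (5F/2) + F = 2.
Multiply by 6: (10 − 15 + 6)F = 12, i.e. 1F = 12.
So F = 12, E = 5·12/2 = 30, V = 5·12/3 = 20.

12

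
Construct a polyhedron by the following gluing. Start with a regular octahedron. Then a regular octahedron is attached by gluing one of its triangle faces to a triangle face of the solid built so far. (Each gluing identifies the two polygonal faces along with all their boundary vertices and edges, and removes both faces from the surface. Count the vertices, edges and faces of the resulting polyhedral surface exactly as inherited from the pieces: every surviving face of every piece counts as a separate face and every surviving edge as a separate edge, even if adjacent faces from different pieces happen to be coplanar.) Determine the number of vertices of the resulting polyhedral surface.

A regular octahedron: V=6, E=12, F=8.
Attach a regular octahedron (V=6, E=12, F=8) along a 3-gon: merge 3 vertices and 3 edges, delete both glued faces → V=9, E=21, F=14.
Check: V − E + F = 9 − 21 + 14 = 2.

9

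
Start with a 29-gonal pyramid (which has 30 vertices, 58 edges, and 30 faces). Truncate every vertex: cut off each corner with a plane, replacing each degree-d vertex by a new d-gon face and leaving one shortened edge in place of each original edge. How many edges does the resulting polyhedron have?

174

Truncation replaces each original edge-end by a new vertex, so V′ = 2E = 116.
Each original edge survives, and each old vertex of degree d contributes d new edges; summing degrees gives Σd = 2E, so E′ = E + 2E = 3E = 174.
Each original face survives and each original vertex becomes one new face: F′ = F + V = 60.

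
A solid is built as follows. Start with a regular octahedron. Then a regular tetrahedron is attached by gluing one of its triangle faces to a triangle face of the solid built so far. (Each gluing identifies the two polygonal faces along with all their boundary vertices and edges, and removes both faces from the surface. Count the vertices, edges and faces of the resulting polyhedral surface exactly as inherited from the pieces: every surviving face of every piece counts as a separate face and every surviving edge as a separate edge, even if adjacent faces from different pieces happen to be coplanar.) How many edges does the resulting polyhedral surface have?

15

A regular octahedron: V=6, E=12, F=8.
Attach a regular tetrahedron (V=4, E=6, F=4) along a 3-gon: merge 3 vertices and 3 edges, delete both glued faces → V=7, E=15, F=10.
Check: V − E + F = 7 − 15 + 10 = 2.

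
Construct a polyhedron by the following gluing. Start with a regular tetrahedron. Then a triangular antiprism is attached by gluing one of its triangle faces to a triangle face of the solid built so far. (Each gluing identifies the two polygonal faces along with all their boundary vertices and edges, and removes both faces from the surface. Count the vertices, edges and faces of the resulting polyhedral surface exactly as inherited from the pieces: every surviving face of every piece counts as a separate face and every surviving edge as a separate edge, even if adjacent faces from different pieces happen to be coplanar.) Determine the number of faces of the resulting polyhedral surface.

A regular tetrahedron: V=4, E=6, F=4.
Attach a triangular antiprism (V=6, E=12, F=8) along a 3-gon: merge 3 vertices and 3 edges, delete both glued faces → V=7, E=15, F=10.
Check: V − E + F = 7 − 15 + 10 = 2.

10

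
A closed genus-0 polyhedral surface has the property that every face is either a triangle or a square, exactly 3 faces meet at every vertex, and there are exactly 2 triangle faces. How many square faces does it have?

Let x be the number of squares; then F = 2 + x.
Edge–face incidences: 2E = 3·2 + 4·x = 6 + 4x.
Every vertex has degree 3, so 3V = 2E.
Euler: V − E + F = 2 ⇒ (2E)/3 − E + (2 + x) = 2.
Multiply by 6: 2·(2E) − 3·(2E) + 6·(2 + x) = 12, i.e. 12 + 6x − (6 + 4x) = 12.
Collecting terms: 2x + 6 = 12, so 2x = 6, so x = 3.
Then 2E = 6 + 4·3 = 18, so E = 9, V = 2E/3 = 6, F = 2 + 3 = 5.

3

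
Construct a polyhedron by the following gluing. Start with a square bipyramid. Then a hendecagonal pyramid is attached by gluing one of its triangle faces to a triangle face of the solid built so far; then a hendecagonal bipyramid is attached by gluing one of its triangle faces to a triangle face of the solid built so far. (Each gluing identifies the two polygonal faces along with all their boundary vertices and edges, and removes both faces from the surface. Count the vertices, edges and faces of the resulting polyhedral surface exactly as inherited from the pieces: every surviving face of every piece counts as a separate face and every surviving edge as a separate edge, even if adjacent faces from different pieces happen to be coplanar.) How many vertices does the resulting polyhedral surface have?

25

A square bipyramid: V=6, E=12, F=8.
Attach a hendecagonal pyramid (V=12, E=22, F=12) along a 3-gon: merge 3 vertices and 3 edges, delete both glued faces → V=15, E=31, F=18.
Attach a hendecagonal bipyramid (V=13, E=33, F=22) along a 3-gon: merge 3 vertices and 3 edges, delete both glued faces → V=25, E=61, F=38.
Check: V − E + F = 25 − 61 + 38 = 2.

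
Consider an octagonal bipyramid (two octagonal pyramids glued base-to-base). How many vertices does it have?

10

A bipyramid over an n-gon has 2n triangular faces and n + 2 vertices: V = 8 + 2 = 10, E = 3·8 = 24, F = 2·8 = 16.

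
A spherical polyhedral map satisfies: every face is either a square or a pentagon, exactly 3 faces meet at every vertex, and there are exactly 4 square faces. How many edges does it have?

Let x be the number of pentagons; then F = 4 + x.
Edge–face incidences: 2E = 4·4 + 5·x = 16 + 5x.
Every vertex has degree 3, so 3V = 2E.
Euler: V − E + F = 2 ⇒ (2E)/3 − E + (4 + x) = 2.
Multiply by 6: 2·(2E) − 3·(2E) + 6·(4 + x) = 12, i.e. 24 + 6x − (16 + 5x) = 12.
Collecting terms: x + 8 = 12, so x = 4.
Then 2E = 16 + 5·4 = 36, so E = 18, V = 2E/3 = 12, F = 4 + 4 = 8.

18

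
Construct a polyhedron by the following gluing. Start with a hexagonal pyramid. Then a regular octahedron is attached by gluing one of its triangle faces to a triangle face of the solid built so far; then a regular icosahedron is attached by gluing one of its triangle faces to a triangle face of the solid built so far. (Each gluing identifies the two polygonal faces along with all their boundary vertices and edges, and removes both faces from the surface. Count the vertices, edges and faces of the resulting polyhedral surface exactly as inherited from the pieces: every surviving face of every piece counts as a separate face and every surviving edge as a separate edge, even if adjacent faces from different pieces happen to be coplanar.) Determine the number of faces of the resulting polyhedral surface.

31

A hexagonal pyramid: V=7, E=12, F=7.
Attach a regular octahedron (V=6, E=12, F=8) along a 3-gon: merge 3 vertices and 3 edges, delete both glued faces → V=10, E=21, F=13.
Attach a regular icosahedron (V=12, E=30, F=20) along a 3-gon: merge 3 vertices and 3 edges, delete both glued faces → V=19, E=48, F=31.
Check: V − E + F = 19 − 48 + 31 = 2.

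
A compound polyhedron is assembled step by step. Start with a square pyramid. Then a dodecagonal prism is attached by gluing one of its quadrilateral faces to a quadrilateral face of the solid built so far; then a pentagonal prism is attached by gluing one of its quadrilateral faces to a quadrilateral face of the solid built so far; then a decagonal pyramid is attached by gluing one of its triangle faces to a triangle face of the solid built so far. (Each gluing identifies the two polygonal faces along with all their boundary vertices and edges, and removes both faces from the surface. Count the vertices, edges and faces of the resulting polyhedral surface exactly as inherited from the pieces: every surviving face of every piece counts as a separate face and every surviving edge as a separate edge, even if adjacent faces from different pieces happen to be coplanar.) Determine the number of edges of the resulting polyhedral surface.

A square pyramid: V=5, E=8, F=5.
Attach a dodecagonal prism (V=24, E=36, F=14) along a 4-gon: merge 4 vertices and 4 edges, delete both glued faces → V=25, E=40, F=17.
Attach a pentagonal prism (V=10, E=15, F=7) along a 4-gon: merge 4 vertices and 4 edges, delete both glued faces → V=31, E=51, F=22.
Attach a decagonal pyramid (V=11, E=20, F=11) along a 3-gon: merge 3 vertices and 3 edges, delete both glued faces → V=39, E=68, F=31.
Check: V − E + F = 39 − 68 + 31 = 2.

68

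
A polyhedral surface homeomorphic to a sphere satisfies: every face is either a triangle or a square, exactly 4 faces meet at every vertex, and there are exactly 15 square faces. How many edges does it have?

42

Let x be the number of triangles; then F = 15 + x.
Edge–face incidences: 2E = 4·15 + 3·x = 60 + 3x.
Every vertex has degree 4, so 4V = 2E.
Euler: V − E + F = 2 ⇒ (2E)/4 − E + (15 + x) = 2.
Multiply by 8: 2·(2E) − 4·(2E) + 8·(15 + x) = 16, i.e. 120 + 8x − 2·(60 + 3x) = 16.
Collecting terms: 2x = 16, so x = 8.
Then 2E = 60 + 3·8 = 84, so E = 42, V = 2E/4 = 21, F = 15 + 8 = 23.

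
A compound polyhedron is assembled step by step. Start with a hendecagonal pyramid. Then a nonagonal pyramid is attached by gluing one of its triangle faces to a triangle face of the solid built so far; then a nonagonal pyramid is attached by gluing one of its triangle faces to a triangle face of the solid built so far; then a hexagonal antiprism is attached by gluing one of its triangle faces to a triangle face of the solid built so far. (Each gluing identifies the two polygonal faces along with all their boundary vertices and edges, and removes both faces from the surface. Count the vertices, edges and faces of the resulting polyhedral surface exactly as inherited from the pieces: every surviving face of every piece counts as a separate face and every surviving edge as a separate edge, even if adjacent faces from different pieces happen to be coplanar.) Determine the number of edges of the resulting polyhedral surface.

73

A hendecagonal pyramid: V=12, E=22, F=12.
Attach a nonagonal pyramid (V=10, E=18, F=10) along a 3-gon: merge 3 vertices and 3 edges, delete both glued faces → V=19, E=37, F=20.
Attach a nonagonal pyramid (V=10, E=18, F=10) along a 3-gon: merge 3 vertices and 3 edges, delete both glued faces → V=26, E=52, F=28.
Attach a hexagonal antiprism (V=12, E=24, F=14) along a 3-gon: merge 3 vertices and 3 edges, delete both glued faces → V=35, E=73, F=40.
Check: V − E + F = 35 − 73 + 40 = 2.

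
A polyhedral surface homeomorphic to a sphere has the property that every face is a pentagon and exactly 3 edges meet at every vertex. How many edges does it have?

Each face has 5 edges and each edge borders two faces, so 2E = 5F.
Each vertex has degree 3, so 3V = 2E and hence V = 5F/3.
Euler: V − E + F = 2 ⇒ (5F/3) − (5F/2) + F = 2.
Multiply by 6: (10 − 15 + 6)F = 12, i.e. 1F = 12.
So F = 12, E = 5·12/2 = 30, V = 5·12/3 = 20.

30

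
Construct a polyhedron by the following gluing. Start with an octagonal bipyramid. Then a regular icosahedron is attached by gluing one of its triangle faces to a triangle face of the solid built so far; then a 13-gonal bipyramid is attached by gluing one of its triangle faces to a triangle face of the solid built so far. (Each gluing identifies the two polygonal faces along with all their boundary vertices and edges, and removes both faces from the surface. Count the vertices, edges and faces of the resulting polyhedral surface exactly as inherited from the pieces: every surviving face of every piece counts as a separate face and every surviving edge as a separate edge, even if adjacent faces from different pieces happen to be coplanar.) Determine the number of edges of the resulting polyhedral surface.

An octagonal bipyramid: V=10, E=24, F=16.
Attach a regular icosahedron (V=12, E=30, F=20) along a 3-gon: merge 3 vertices and 3 edges, delete both glued faces → V=19, E=51, F=34.
Attach a 13-gonal bipyramid (V=15, E=39, F=26) along a 3-gon: merge 3 vertices and 3 edges, delete both glued faces → V=31, E=87, F=58.
Check: V − E + F = 31 − 87 + 58 = 2.

87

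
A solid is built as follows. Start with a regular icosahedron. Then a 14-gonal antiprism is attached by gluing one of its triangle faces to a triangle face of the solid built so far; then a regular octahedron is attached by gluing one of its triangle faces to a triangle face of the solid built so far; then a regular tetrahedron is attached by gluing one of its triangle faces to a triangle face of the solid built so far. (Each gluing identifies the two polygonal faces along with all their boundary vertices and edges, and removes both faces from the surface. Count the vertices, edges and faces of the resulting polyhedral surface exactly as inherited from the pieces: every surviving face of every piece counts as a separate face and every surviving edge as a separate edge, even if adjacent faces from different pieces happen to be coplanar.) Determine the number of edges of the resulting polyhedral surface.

A regular icosahedron: V=12, E=30, F=20.
Attach a 14-gonal antiprism (V=28, E=56, F=30) along a 3-gon: merge 3 vertices and 3 edges, delete both glued faces → V=37, E=83, F=48.
Attach a regular octahedron (V=6, E=12, F=8) along a 3-gon: merge 3 vertices and 3 edges, delete both glued faces → V=40, E=92, F=54.
Attach a regular tetrahedron (V=4, E=6, F=4) along a 3-gon: merge 3 vertices and 3 edges, delete both glued faces → V=41, E=95, F=56.
Check: V − E + F = 41 − 95 + 56 = 2.

95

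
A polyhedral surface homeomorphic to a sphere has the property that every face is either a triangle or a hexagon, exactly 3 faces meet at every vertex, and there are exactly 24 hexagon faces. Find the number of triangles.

Let x be the number of triangles; then F = 24 + x.
Edge–face incidences: 2E = 6·24 + 3·x = 144 + 3x.
Every vertex has degree 3, so 3V = 2E.
Euler: V − E + F = 2 ⇒ (2E)/3 − E + (24 + x) = 2.
Multiply by 6: 2·(2E) − 3·(2E) + 6·(24 + x) = 12, i.e. 144 + 6x − (144 + 3x) = 12.
Collecting terms: 3x = 12, so x = 4.
Then 2E = 144 + 3·4 = 156, so E = 78, V = 2E/3 = 52, F = 24 + 4 = 28.

4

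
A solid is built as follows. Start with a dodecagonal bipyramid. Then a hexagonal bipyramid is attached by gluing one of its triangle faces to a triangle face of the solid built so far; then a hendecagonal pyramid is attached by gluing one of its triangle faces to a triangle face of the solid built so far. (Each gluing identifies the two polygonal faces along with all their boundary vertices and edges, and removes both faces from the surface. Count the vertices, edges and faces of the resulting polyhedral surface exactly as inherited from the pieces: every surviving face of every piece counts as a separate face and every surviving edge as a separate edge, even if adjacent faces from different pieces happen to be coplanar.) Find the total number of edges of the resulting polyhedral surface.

70

A dodecagonal bipyramid: V=14, E=36, F=24.
Attach a hexagonal bipyramid (V=8, E=18, F=12) along a 3-gon: merge 3 vertices and 3 edges, delete both glued faces → V=19, E=51, F=34.
Attach a hendecagonal pyramid (V=12, E=22, F=12) along a 3-gon: merge 3 vertices and 3 edges, delete both glued faces → V=28, E=70, F=44.
Check: V − E + F = 28 − 70 + 44 = 2.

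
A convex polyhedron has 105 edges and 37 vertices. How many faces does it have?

Here V − E + F = 2.
F = 2 − V + E = 2 − 37 + 105 = 70.

70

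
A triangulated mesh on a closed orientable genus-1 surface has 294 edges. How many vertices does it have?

χ = 2 − 2·1 = 0, and every face is a triangle so 3F = 2E.
F = 2E/3 = 196. Then V = 0 + E − F = 0 + 294 − 196 = 98.

98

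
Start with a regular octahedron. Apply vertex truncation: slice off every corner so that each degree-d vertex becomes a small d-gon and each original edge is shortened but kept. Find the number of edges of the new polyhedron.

The base solid has V = 6, E = 12, F = 8.
Truncation replaces each original edge-end by a new vertex, so V′ = 2E = 24.
Each original edge survives, and each old vertex of degree d contributes d new edges; summing degrees gives Σd = 2E, so E′ = E + 2E = 3E = 36.
Each original face survives and each original vertex becomes one new face: F′ = F + V = 14.

36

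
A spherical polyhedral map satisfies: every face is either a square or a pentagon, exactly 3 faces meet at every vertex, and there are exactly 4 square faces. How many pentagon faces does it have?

Let x be the number of pentagons; then F = 4 + x.
Edge–face incidences: 2E = 4·4 + 5·x = 16 + 5x.
Every vertex has degree 3, so 3V = 2E.
Euler: V − E + F = 2 ⇒ (2E)/3 − E + (4 + x) = 2.
Multiply by 6: 2·(2E) − 3·(2E) + 6·(4 + x) = 12, i.e. 24 + 6x − (16 + 5x) = 12.
Collecting terms: x + 8 = 12, so x = 4.
Then 2E = 16 + 5·4 = 36, so E = 18, V = 2E/3 = 12, F = 4 + 4 = 8.

4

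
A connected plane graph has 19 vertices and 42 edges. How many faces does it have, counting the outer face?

25

Euler's formula for a connected plane graph: V − E + F = 2, so F = 2 − 19 + 42 = 25.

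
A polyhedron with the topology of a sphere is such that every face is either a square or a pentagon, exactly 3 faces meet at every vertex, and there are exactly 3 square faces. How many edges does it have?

Let x be the number of pentagons; then F = 3 + x.
Edge–face incidences: 2E = 4·3 + 5·x = 12 + 5x.
Every vertex has degree 3, so 3V = 2E.
Euler: V − E + F = 2 ⇒ (2E)/3 − E + (3 + x) = 2.
Multiply by 6: 2·(2E) − 3·(2E) + 6·(3 + x) = 12, i.e. 18 + 6x − (12 + 5x) = 12.
Collecting terms: x + 6 = 12, so x = 6.
Then 2E = 12 + 5·6 = 42, so E = 21, V = 2E/3 = 14, F = 3 + 6 = 9.

21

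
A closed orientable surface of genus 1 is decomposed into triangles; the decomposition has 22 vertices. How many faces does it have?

44

χ = 2 − 2·1 = 0, and every face is a triangle so 3F = 2E.
V − E + F = 0 with E = 3F/2 gives 22 − (3/2 − 1)·F = 0, so F = 44 and E = 66.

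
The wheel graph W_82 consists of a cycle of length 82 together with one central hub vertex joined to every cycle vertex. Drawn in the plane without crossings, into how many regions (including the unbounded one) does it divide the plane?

83

W_82 has V = 82 + 1 = 83 vertices and E = 2·82 = 164 edges.
By Euler's formula F = 2 − V + E = 2 − 83 + 164 = 83.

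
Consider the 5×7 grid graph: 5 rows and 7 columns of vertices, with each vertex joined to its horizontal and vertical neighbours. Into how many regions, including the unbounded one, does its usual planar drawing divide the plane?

The grid has V = 5·7 = 35 vertices and E = 5·6 + 7·4 = 58 edges.
F = 2 − V + E = 2 − 35 + 58 = 25.

25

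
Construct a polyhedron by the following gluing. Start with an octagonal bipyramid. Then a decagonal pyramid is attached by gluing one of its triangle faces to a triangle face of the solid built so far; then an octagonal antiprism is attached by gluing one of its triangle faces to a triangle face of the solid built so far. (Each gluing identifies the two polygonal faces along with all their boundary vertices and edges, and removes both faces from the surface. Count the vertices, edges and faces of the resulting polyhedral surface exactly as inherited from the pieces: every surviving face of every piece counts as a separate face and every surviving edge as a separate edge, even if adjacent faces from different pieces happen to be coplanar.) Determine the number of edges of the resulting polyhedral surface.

70

An octagonal bipyramid: V=10, E=24, F=16.
Attach a decagonal pyramid (V=11, E=20, F=11) along a 3-gon: merge 3 vertices and 3 edges, delete both glued faces → V=18, E=41, F=25.
Attach an octagonal antiprism (V=16, E=32, F=18) along a 3-gon: merge 3 vertices and 3 edges, delete both glued faces → V=31, E=70, F=41.
Check: V − E + F = 31 − 70 + 41 = 2.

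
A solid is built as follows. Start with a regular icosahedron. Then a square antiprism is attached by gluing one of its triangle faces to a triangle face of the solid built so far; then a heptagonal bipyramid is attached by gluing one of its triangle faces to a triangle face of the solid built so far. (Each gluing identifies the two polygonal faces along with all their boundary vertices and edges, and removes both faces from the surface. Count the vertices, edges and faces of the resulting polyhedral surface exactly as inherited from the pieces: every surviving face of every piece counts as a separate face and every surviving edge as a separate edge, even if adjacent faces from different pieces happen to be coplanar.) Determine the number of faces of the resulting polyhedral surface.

A regular icosahedron: V=12, E=30, F=20.
Attach a square antiprism (V=8, E=16, F=10) along a 3-gon: merge 3 vertices and 3 edges, delete both glued faces → V=17, E=43, F=28.
Attach a heptagonal bipyramid (V=9, E=21, F=14) along a 3-gon: merge 3 vertices and 3 edges, delete both glued faces → V=23, E=61, F=40.
Check: V − E + F = 23 − 61 + 40 = 2.

40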